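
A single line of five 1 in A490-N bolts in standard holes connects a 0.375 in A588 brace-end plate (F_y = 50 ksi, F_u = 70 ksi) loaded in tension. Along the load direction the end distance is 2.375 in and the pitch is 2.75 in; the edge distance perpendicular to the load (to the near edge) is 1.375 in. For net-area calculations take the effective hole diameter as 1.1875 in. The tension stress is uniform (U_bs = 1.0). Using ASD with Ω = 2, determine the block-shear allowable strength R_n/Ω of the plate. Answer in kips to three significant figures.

Shear plane L_v = 2.375 + 4·2.75 = 13.38 in; A_gv = 13.38 × 0.375 = 5.016 in².
A_nv = (13.38 − 4.5·1.1875) × 0.375 = 3.012 in².
A_nt = (1.375 − 0.5·1.1875) × 0.375 = 0.293 in².
0.6 F_u A_nv = 126.5 kips; 0.6 F_y A_gv = 150.5 kips → shear rupture governs the shear term.
R_n = 126.5 + 1.0 × 70 × 0.293 = 147 kips.
Allowable strength R_n/Ω = 147 / 2 = 73.5 kips.

73.5 kips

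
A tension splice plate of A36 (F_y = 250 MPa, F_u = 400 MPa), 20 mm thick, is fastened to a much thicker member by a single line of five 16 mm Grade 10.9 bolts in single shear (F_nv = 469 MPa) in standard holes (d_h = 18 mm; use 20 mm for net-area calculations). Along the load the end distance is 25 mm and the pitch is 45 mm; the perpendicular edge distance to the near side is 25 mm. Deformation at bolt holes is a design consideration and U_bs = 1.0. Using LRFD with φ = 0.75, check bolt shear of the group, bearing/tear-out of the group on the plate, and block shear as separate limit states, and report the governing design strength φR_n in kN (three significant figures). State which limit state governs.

354 kN (bolt shear governs)

Bolt shear: A_b = π·16²/4 = 201.1 mm²; R_n = 469 × 201.1 × 5 × 1 / 1000 = 471.5 kN → 0.75 × 471.5 = 354 kN.
Bearing: edge l_c = 16, r_n = 153.6 kN; interior l_c = 27, r_n = 259.2 kN; R_n = 153.6 + 4·259.2 = 1190 kN → 893 kN.
Block shear: A_gv = 4100, A_nv = 2300, A_nt = 300 mm²; R_n = min(0.6F_uA_nv, 0.6F_yA_gv) + U_bs·F_u·A_nt = 672 kN → 504 kN.
Bolt shear governs: 354 kN.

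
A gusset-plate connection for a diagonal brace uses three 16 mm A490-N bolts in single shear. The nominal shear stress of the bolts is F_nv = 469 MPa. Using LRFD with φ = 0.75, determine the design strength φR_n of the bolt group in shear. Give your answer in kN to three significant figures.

A_b = π × 16² / 4 = 201.1 mm².
R_n = F_nv · A_b · n · n_s = 469 × 201.1 × 3 × 1 / 1000 = 282.9 kN.
Design strength φR_n = 0.75 × 282.9 = 212 kN.

212 kN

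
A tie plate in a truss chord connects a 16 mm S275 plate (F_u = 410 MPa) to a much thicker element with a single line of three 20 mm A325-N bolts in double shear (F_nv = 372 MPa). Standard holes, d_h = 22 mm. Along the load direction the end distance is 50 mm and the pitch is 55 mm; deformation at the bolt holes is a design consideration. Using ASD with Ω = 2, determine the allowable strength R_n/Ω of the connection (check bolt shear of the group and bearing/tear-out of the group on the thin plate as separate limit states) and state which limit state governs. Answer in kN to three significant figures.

Bolt shear: A_b = π·20²/4 = 314.2 mm²; R_n = 372 × 314.2 × 3 × 2 / 1000 = 701.2 kN → 701.2 / 2 = 351 kN.
Bearing (1.2 l_c t F_u ≤ 2.4 d t F_u): upper limit = 2.4·20·16·410 / 1000 = 314.9 kN.
  Edge l_c = 50 − 22/2 = 39 → r_n = 307 kN; interior l_c = 55 − 22 = 33 → r_n = 259.8 kN.
  R_n,bearing = 1·307 + 2·259.8 = 826.6 kN → 826.6 / 2 = 413 kN.
Bolt shear governs: 351 kN.

351 kN (bolt shear governs)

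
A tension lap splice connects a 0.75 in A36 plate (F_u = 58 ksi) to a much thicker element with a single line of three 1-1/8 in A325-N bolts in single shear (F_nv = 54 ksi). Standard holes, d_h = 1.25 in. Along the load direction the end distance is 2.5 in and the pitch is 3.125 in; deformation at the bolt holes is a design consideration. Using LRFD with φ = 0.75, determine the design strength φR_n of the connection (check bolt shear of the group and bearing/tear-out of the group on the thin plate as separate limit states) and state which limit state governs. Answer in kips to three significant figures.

121 kips (bolt shear governs)

Bolt shear: A_b = π·1.125²/4 = 0.994 in²; R_n = 54 × 0.994 × 3 × 1 = 161 kips → 0.75 × 161 = 121 kips.
Bearing (1.2 l_c t F_u ≤ 2.4 d t F_u): upper limit = 2.4·1.125·0.75·58 = 117.4 kips.
  Edge l_c = 2.5 − 1.25/2 = 1.875 → r_n = 97.88 kips; interior l_c = 3.125 − 1.25 = 1.875 → r_n = 97.88 kips.
  R_n,bearing = 1·97.88 + 2·97.88 = 293.6 kips → 0.75 × 293.6 = 220 kips.
Bolt shear governs: 121 kips.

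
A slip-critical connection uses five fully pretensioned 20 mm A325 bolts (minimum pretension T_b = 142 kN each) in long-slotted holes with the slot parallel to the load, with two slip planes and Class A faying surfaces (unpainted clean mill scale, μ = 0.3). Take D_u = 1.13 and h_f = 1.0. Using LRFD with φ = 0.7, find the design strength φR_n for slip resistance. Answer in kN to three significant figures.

R_n = μ · D_u · h_f · T_b · n_s · n_b = 0.3 × 1.13 × 1.0 × 142 × 2 × 5 = 481.4 kN.
Design strength φR_n = 0.7 × 481.4 = 337 kN.

337 kN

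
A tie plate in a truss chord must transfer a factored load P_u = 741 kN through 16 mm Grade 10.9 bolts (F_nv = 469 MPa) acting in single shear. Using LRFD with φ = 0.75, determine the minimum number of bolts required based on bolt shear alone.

11 bolts

A_b = π·16²/4 = 201.1 mm².
Per-bolt design strength φR_n = 0.75 × 469 × 201.1 × 1 / 1000 = 70.72 kN.
n ≥ 741 / 70.72 = 10.48 → use 11 bolts.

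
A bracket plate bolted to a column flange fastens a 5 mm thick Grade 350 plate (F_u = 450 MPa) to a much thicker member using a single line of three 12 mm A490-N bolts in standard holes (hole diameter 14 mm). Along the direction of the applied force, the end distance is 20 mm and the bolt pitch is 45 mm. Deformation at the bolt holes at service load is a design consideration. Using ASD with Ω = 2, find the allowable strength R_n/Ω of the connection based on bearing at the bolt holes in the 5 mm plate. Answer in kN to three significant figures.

Per bolt r_n = 1.2 l_c t F_u ≤ 2.4 d t F_u; upper limit = 2.4 × 12 × 5 × 450 / 1000 = 64.8 kN.
Edge bolt: l_c = 20 − 14/2 = 13 mm → 1.2 × 13 × 5 × 450 / 1000 = 35.1 → r_n = 35.1 kN.
Interior bolts: l_c = 45 − 14 = 31 mm → 1.2 × 31 × 5 × 450 / 1000 = 83.7 → r_n = 64.8 kN.
R_n = 1 × 35.1 + 2 × 64.8 = 164.7 kN.
Allowable strength R_n/Ω = 164.7 / 2 = 82.3 kN.

82.3 kN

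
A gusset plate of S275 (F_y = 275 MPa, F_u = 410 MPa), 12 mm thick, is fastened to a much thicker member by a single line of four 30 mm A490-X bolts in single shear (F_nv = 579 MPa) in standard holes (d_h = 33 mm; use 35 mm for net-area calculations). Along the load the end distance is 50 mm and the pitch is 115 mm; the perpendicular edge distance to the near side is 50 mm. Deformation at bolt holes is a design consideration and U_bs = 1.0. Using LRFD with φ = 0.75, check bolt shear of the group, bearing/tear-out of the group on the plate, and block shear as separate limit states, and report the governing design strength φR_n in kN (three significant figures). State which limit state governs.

Bolt shear: A_b = π·30²/4 = 706.9 mm²; R_n = 579 × 706.9 × 4 × 1 / 1000 = 1637 kN → 0.75 × 1637 = 1230 kN.
Bearing: edge l_c = 33.5, r_n = 197.8 kN; interior l_c = 82, r_n = 354.2 kN; R_n = 197.8 + 3·354.2 = 1261 kN → 945 kN.
Block shear: A_gv = 4740, A_nv = 3270, A_nt = 390 mm²; R_n = min(0.6F_uA_nv, 0.6F_yA_gv) + U_bs·F_u·A_nt = 942 kN → 706 kN.
Block shear governs: 706 kN.

706 kN (block shear governs)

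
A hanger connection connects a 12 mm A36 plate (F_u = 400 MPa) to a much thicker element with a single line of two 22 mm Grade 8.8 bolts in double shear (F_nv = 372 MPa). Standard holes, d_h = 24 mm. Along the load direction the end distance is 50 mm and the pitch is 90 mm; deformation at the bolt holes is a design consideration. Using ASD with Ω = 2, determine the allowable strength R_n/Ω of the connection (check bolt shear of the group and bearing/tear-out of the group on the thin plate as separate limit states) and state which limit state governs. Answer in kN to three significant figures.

236 kN (bearing governs)

Bolt shear: A_b = π·22²/4 = 380.1 mm²; R_n = 372 × 380.1 × 2 × 2 / 1000 = 565.6 kN → 565.6 / 2 = 283 kN.
Bearing (1.2 l_c t F_u ≤ 2.4 d t F_u): upper limit = 2.4·22·12·400 / 1000 = 253.4 kN.
  Edge l_c = 50 − 24/2 = 38 → r_n = 218.9 kN; interior l_c = 90 − 24 = 66 → r_n = 253.4 kN.
  R_n,bearing = 1·218.9 + 1·253.4 = 472.3 kN → 472.3 / 2 = 236 kN.
Bearing governs: 236 kN.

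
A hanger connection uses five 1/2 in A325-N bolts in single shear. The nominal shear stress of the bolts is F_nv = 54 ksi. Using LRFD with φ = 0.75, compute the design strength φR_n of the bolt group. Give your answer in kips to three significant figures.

39.8 kips

A_b = π × 0.5² / 4 = 0.1963 in².
R_n = F_nv · A_b · n · n_s = 54 × 0.1963 × 5 × 1 = 53.01 kips.
Design strength φR_n = 0.75 × 53.01 = 39.8 kips.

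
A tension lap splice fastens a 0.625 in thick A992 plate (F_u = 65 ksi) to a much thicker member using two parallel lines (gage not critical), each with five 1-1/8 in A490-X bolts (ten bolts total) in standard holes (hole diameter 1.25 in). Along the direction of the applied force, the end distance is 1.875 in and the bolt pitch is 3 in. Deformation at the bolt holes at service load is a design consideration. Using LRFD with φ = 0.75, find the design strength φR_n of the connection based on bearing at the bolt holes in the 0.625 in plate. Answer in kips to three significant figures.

Per bolt r_n = 1.2 l_c t F_u ≤ 2.4 d t F_u; upper limit = 2.4 × 1.125 × 0.625 × 65 = 109.7 kips.
Edge bolt: l_c = 1.875 − 1.25/2 = 1.25 in → 1.2 × 1.25 × 0.625 × 65 = 60.94 → r_n = 60.94 kips.
Interior bolts: l_c = 3 − 1.25 = 1.75 in → 1.2 × 1.75 × 0.625 × 65 = 85.31 → r_n = 85.31 kips.
R_n = 2 × 60.94 + 8 × 85.31 = 804.4 kips.
Design strength φR_n = 0.75 × 804.4 = 603 kips.

603 kips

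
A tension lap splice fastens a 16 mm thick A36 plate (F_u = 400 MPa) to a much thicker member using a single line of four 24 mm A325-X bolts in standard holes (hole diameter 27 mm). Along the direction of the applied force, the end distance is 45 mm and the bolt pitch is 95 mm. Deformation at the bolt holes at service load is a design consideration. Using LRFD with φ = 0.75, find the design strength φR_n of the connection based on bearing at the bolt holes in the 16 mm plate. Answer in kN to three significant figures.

1010 kN

Per bolt r_n = 1.2 l_c t F_u ≤ 2.4 d t F_u; upper limit = 2.4 × 24 × 16 × 400 / 1000 = 368.6 kN.
Edge bolt: l_c = 45 − 27/2 = 31.5 mm → 1.2 × 31.5 × 16 × 400 / 1000 = 241.9 → r_n = 241.9 kN.
Interior bolts: l_c = 95 − 27 = 68 mm → 1.2 × 68 × 16 × 400 / 1000 = 522.2 → r_n = 368.6 kN.
R_n = 1 × 241.9 + 3 × 368.6 = 1348 kN.
Design strength φR_n = 0.75 × 1348 = 1010 kN.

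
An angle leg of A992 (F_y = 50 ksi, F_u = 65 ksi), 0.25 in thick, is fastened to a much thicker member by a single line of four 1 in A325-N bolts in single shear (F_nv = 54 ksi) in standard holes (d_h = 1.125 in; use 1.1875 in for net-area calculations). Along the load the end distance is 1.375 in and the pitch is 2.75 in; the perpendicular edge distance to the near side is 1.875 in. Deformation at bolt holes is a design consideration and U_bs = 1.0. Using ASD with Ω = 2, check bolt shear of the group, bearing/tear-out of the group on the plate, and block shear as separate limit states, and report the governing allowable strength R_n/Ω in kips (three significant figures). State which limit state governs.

Bolt shear: A_b = π·1²/4 = 0.7854 in²; R_n = 54 × 0.7854 × 4 × 1 = 169.6 kips → 169.6 / 2 = 84.8 kips.
Bearing: edge l_c = 0.8125, r_n = 15.84 kips; interior l_c = 1.625, r_n = 31.69 kips; R_n = 15.84 + 3·31.69 = 110.9 kips → 55.5 kips.
Block shear: A_gv = 2.406, A_nv = 1.367, A_nt = 0.3203 in²; R_n = min(0.6F_uA_nv, 0.6F_yA_gv) + U_bs·F_u·A_nt = 74.14 kips → 37.1 kips.
Block shear governs: 37.1 kips.

37.1 kips (block shear governs)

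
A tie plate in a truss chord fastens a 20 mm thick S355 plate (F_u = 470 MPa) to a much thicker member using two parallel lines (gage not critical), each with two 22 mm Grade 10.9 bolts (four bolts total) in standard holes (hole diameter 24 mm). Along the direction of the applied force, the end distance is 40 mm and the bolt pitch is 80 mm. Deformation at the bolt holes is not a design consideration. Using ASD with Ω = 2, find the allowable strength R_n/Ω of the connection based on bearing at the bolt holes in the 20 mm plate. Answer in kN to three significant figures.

1020 kN

Per bolt r_n = 1.5 l_c t F_u ≤ 3.0 d t F_u; upper limit = 3.0 × 22 × 20 × 470 / 1000 = 620.4 kN.
Edge bolt: l_c = 40 − 24/2 = 28 mm → 1.5 × 28 × 20 × 470 / 1000 = 394.8 → r_n = 394.8 kN.
Interior bolts: l_c = 80 − 24 = 56 mm → 1.5 × 56 × 20 × 470 / 1000 = 789.6 → r_n = 620.4 kN.
R_n = 2 × 394.8 + 2 × 620.4 = 2030 kN.
Allowable strength R_n/Ω = 2030 / 2 = 1020 kN.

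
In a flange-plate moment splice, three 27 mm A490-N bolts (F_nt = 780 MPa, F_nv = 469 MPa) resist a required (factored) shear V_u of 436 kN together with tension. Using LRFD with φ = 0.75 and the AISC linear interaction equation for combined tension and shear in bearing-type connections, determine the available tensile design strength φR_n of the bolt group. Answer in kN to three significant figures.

A_b = π·27²/4 = 572.6 mm²; f_rv = 436 × 1000 / (3 × 572.6) = 253.8 MPa.
F'_nt = 1.3 F_nt − (F_nt / φF_nv) f_rv = 1.3·780 − (780/(0.75·469))·253.8 = 451.1 MPa, capped at F_nt → F'_nt = 451.1 MPa.
R_n = F'_nt · A_b · n = 451.1 × 572.6 × 3 / 1000 = 774.9 kN.
Design strength φR_n = 0.75 × 774.9 = 581 kN.

581 kN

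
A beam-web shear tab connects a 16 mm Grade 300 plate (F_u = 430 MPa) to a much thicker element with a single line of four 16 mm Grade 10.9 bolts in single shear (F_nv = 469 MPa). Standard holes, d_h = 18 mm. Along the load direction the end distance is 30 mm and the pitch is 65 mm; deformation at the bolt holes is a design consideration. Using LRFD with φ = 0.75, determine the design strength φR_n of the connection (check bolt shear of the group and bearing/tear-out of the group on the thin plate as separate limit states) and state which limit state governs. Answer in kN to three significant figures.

283 kN (bolt shear governs)

Bolt shear: A_b = π·16²/4 = 201.1 mm²; R_n = 469 × 201.1 × 4 × 1 / 1000 = 377.2 kN → 0.75 × 377.2 = 283 kN.
Bearing (1.2 l_c t F_u ≤ 2.4 d t F_u): upper limit = 2.4·16·16·430 / 1000 = 264.2 kN.
  Edge l_c = 30 − 18/2 = 21 → r_n = 173.4 kN; interior l_c = 65 − 18 = 47 → r_n = 264.2 kN.
  R_n,bearing = 1·173.4 + 3·264.2 = 966 kN → 0.75 × 966 = 724 kN.
Bolt shear governs: 283 kN.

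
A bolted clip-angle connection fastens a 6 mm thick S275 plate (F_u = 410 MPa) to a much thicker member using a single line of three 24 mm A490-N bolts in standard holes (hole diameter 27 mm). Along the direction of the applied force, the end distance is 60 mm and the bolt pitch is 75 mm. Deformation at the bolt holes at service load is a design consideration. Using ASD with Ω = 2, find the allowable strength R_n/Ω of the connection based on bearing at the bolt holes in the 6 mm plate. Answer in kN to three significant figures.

Per bolt r_n = 1.2 l_c t F_u ≤ 2.4 d t F_u; upper limit = 2.4 × 24 × 6 × 410 / 1000 = 141.7 kN.
Edge bolt: l_c = 60 − 27/2 = 46.5 mm → 1.2 × 46.5 × 6 × 410 / 1000 = 137.3 → r_n = 137.3 kN.
Interior bolts: l_c = 75 − 27 = 48 mm → 1.2 × 48 × 6 × 410 / 1000 = 141.7 → r_n = 141.7 kN.
R_n = 1 × 137.3 + 2 × 141.7 = 420.7 kN.
Allowable strength R_n/Ω = 420.7 / 2 = 210 kN.

210 kN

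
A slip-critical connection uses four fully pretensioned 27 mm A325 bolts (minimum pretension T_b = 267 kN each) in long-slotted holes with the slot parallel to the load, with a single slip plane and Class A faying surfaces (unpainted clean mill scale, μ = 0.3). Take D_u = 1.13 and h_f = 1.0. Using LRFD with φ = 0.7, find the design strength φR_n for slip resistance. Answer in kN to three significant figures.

253 kN

R_n = μ · D_u · h_f · T_b · n_s · n_b = 0.3 × 1.13 × 1.0 × 267 × 1 × 4 = 362.1 kN.
Design strength φR_n = 0.7 × 362.1 = 253 kN.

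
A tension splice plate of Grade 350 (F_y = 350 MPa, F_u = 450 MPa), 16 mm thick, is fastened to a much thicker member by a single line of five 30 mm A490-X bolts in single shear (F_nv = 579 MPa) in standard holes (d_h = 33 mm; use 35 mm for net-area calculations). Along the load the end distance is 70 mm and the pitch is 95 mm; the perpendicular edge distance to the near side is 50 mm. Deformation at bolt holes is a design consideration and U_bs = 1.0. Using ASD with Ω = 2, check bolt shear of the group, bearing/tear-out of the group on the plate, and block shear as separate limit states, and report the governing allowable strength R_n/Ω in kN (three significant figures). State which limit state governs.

749 kN (block shear governs)

Bolt shear: A_b = π·30²/4 = 706.9 mm²; R_n = 579 × 706.9 × 5 × 1 / 1000 = 2046 kN → 2046 / 2 = 1020 kN.
Bearing: edge l_c = 53.5, r_n = 462.2 kN; interior l_c = 62, r_n = 518.4 kN; R_n = 462.2 + 4·518.4 = 2536 kN → 1270 kN.
Block shear: A_gv = 7200, A_nv = 4680, A_nt = 520 mm²; R_n = min(0.6F_uA_nv, 0.6F_yA_gv) + U_bs·F_u·A_nt = 1498 kN → 749 kN.
Block shear governs: 749 kN.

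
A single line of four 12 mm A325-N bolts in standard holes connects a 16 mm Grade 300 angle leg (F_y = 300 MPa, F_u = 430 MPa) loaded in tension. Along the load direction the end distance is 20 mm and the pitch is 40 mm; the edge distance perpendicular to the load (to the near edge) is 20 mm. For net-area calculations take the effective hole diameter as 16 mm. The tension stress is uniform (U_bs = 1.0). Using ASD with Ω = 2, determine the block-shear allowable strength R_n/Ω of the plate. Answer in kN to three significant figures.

Shear plane L_v = 20 + 3·40 = 140 mm; A_gv = 140 × 16 = 2240 mm².
A_nv = (140 − 3.5·16) × 16 = 1344 mm².
A_nt = (20 − 0.5·16) × 16 = 192 mm².
0.6 F_u A_nv = 346.8 kN; 0.6 F_y A_gv = 403.2 kN → shear rupture governs the shear term.
R_n = 346.8 + 1.0 × 430 × 192 / 1000 = 429.3 kN.
Allowable strength R_n/Ω = 429.3 / 2 = 215 kN.

215 kN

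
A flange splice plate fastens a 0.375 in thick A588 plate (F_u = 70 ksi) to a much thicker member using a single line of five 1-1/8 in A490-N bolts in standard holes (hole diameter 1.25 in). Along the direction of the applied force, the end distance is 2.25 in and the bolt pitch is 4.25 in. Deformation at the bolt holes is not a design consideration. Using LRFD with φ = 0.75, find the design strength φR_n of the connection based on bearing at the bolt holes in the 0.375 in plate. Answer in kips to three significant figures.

Per bolt r_n = 1.5 l_c t F_u ≤ 3.0 d t F_u; upper limit = 3.0 × 1.125 × 0.375 × 70 = 88.59 kips.
Edge bolt: l_c = 2.25 − 1.25/2 = 1.625 in → 1.5 × 1.625 × 0.375 × 70 = 63.98 → r_n = 63.98 kips.
Interior bolts: l_c = 4.25 − 1.25 = 3 in → 1.5 × 3 × 0.375 × 70 = 118.1 → r_n = 88.59 kips.
R_n = 1 × 63.98 + 4 × 88.59 = 418.4 kips.
Design strength φR_n = 0.75 × 418.4 = 314 kips.

314 kips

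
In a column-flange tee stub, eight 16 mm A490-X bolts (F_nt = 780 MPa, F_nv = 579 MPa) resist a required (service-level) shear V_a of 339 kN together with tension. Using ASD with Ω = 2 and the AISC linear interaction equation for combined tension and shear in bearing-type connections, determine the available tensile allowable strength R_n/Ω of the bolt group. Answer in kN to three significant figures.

A_b = π·16²/4 = 201.1 mm²; f_rv = 339 × 1000 / (8 × 201.1) = 210.8 MPa.
F'_nt = 1.3 F_nt − (Ω F_nt / F_nv) f_rv = 1.3·780 − (2·780/579)·210.8 = 446.2 MPa, capped at F_nt → F'_nt = 446.2 MPa.
R_n = F'_nt · A_b · n = 446.2 × 201.1 × 8 / 1000 = 717.6 kN.
Allowable strength R_n/Ω = 717.6 / 2 = 359 kN.

359 kN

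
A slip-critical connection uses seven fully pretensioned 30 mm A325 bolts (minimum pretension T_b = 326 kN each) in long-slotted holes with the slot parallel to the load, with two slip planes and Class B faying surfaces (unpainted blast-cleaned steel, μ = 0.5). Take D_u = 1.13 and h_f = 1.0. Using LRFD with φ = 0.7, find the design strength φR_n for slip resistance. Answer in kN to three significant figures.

R_n = μ · D_u · h_f · T_b · n_s · n_b = 0.5 × 1.13 × 1.0 × 326 × 2 × 7 = 2579 kN.
Design strength φR_n = 0.7 × 2579 = 1810 kN.

1810 kN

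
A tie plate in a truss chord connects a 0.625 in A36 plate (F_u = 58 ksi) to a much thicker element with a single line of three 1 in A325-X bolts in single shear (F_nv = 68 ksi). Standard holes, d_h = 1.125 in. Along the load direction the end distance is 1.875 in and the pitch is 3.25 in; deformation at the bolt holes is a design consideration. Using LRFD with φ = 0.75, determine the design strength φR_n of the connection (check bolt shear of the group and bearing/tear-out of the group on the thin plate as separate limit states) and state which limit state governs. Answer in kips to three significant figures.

Bolt shear: A_b = π·1²/4 = 0.7854 in²; R_n = 68 × 0.7854 × 3 × 1 = 160.2 kips → 0.75 × 160.2 = 120 kips.
Bearing (1.2 l_c t F_u ≤ 2.4 d t F_u): upper limit = 2.4·1·0.625·58 = 87 kips.
  Edge l_c = 1.875 − 1.125/2 = 1.312 → r_n = 57.09 kips; interior l_c = 3.25 − 1.125 = 2.125 → r_n = 87 kips.
  R_n,bearing = 1·57.09 + 2·87 = 231.1 kips → 0.75 × 231.1 = 173 kips.
Bolt shear governs: 120 kips.

120 kips (bolt shear governs)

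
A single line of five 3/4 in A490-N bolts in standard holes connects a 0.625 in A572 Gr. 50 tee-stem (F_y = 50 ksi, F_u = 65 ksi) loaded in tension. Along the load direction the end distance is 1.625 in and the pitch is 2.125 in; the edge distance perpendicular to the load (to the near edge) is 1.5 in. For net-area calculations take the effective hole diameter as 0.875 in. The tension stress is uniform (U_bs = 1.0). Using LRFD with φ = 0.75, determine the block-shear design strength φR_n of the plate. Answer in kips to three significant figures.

Shear plane L_v = 1.625 + 4·2.125 = 10.12 in; A_gv = 10.12 × 0.625 = 6.328 in².
A_nv = (10.12 − 4.5·0.875) × 0.625 = 3.867 in².
A_nt = (1.5 − 0.5·0.875) × 0.625 = 0.6641 in².
0.6 F_u A_nv = 150.8 kips; 0.6 F_y A_gv = 189.8 kips → shear rupture governs the shear term.
R_n = 150.8 + 1.0 × 65 × 0.6641 = 194 kips.
Design strength φR_n = 0.75 × 194 = 145 kips.

145 kips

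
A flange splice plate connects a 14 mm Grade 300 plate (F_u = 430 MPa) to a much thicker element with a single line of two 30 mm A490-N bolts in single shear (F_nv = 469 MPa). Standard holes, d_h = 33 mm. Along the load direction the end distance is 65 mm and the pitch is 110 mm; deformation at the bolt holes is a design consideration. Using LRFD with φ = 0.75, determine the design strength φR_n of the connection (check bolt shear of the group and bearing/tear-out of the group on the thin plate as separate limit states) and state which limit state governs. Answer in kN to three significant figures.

497 kN (bolt shear governs)

Bolt shear: A_b = π·30²/4 = 706.9 mm²; R_n = 469 × 706.9 × 2 × 1 / 1000 = 663 kN → 0.75 × 663 = 497 kN.
Bearing (1.2 l_c t F_u ≤ 2.4 d t F_u): upper limit = 2.4·30·14·430 / 1000 = 433.4 kN.
  Edge l_c = 65 − 33/2 = 48.5 → r_n = 350.4 kN; interior l_c = 110 − 33 = 77 → r_n = 433.4 kN.
  R_n,bearing = 1·350.4 + 1·433.4 = 783.8 kN → 0.75 × 783.8 = 588 kN.
Bolt shear governs: 497 kN.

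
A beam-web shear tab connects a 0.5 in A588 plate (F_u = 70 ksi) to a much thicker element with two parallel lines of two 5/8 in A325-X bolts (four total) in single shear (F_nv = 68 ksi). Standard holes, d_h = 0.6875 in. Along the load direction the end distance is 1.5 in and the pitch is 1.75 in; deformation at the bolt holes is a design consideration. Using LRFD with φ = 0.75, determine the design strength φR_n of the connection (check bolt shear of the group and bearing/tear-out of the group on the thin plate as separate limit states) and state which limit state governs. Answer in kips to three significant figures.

Bolt shear: A_b = π·0.625²/4 = 0.3068 in²; R_n = 68 × 0.3068 × 4 × 1 = 83.45 kips → 0.75 × 83.45 = 62.6 kips.
Bearing (1.2 l_c t F_u ≤ 2.4 d t F_u): upper limit = 2.4·0.625·0.5·70 = 52.5 kips.
  Edge l_c = 1.5 − 0.6875/2 = 1.156 → r_n = 48.56 kips; interior l_c = 1.75 − 0.6875 = 1.062 → r_n = 44.62 kips.
  R_n,bearing = 2·48.56 + 2·44.62 = 186.4 kips → 0.75 × 186.4 = 140 kips.
Bolt shear governs: 62.6 kips.

62.6 kips (bolt shear governs)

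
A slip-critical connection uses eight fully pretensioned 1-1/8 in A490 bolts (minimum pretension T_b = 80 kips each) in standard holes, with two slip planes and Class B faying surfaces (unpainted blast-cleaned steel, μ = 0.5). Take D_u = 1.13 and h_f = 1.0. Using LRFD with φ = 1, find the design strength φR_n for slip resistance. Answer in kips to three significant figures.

723 kips

R_n = μ · D_u · h_f · T_b · n_s · n_b = 0.5 × 1.13 × 1.0 × 80 × 2 × 8 = 723.2 kips.
Design strength φR_n = 1 × 723.2 = 723 kips.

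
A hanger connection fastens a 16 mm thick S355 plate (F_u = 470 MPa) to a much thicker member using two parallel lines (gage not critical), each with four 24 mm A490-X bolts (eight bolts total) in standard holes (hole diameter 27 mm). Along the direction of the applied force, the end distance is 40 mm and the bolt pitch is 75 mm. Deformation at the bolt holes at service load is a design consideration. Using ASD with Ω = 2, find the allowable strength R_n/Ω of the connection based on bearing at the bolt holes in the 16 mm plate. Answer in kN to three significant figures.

1540 kN

Per bolt r_n = 1.2 l_c t F_u ≤ 2.4 d t F_u; upper limit = 2.4 × 24 × 16 × 470 / 1000 = 433.2 kN.
Edge bolt: l_c = 40 − 27/2 = 26.5 mm → 1.2 × 26.5 × 16 × 470 / 1000 = 239.1 → r_n = 239.1 kN.
Interior bolts: l_c = 75 − 27 = 48 mm → 1.2 × 48 × 16 × 470 / 1000 = 433.2 → r_n = 433.2 kN.
R_n = 2 × 239.1 + 6 × 433.2 = 3077 kN.
Allowable strength R_n/Ω = 3077 / 2 = 1540 kN.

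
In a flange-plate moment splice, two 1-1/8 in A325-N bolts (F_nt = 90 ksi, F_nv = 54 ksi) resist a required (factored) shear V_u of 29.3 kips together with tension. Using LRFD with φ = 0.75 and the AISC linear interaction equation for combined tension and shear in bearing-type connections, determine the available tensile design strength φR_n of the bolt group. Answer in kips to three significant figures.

126 kips

A_b = π·1.125²/4 = 0.994 in²; f_rv = 29.3 / (2 × 0.994) = 14.74 ksi.
F'_nt = 1.3 F_nt − (F_nt / φF_nv) f_rv = 1.3·90 − (90/(0.75·54))·14.74 = 84.25 ksi, capped at F_nt → F'_nt = 84.25 ksi.
R_n = F'_nt · A_b · n = 84.25 × 0.994 × 2 = 167.5 kips.
Design strength φR_n = 0.75 × 167.5 = 126 kips.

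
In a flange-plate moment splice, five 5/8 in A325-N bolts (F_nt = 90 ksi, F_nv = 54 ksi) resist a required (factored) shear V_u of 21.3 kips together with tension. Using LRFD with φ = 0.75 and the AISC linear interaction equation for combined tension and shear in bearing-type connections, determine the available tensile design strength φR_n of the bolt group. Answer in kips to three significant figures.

99.1 kips

A_b = π·0.625²/4 = 0.3068 in²; f_rv = 21.3 / (5 × 0.3068) = 13.89 ksi.
F'_nt = 1.3 F_nt − (F_nt / φF_nv) f_rv = 1.3·90 − (90/(0.75·54))·13.89 = 86.14 ksi, capped at F_nt → F'_nt = 86.14 ksi.
R_n = F'_nt · A_b · n = 86.14 × 0.3068 × 5 = 132.1 kips.
Design strength φR_n = 0.75 × 132.1 = 99.1 kips.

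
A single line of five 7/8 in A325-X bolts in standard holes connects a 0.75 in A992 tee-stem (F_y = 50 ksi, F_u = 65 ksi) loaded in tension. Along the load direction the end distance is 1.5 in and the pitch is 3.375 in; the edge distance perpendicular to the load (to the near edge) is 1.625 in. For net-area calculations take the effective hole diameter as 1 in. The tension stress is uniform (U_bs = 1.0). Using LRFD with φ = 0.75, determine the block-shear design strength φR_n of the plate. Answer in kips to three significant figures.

271 kips

Shear plane L_v = 1.5 + 4·3.375 = 15 in; A_gv = 15 × 0.75 = 11.25 in².
A_nv = (15 − 4.5·1) × 0.75 = 7.875 in².
A_nt = (1.625 − 0.5·1) × 0.75 = 0.8438 in².
0.6 F_u A_nv = 307.1 kips; 0.6 F_y A_gv = 337.5 kips → shear rupture governs the shear term.
R_n = 307.1 + 1.0 × 65 × 0.8438 = 362 kips.
Design strength φR_n = 0.75 × 362 = 271 kips.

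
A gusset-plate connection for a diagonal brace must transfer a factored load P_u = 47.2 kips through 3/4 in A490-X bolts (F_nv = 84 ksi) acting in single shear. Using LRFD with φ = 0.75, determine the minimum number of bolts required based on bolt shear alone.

A_b = π·0.75²/4 = 0.4418 in².
Per-bolt design strength φR_n = 0.75 × 84 × 0.4418 × 1 = 27.83 kips.
n ≥ 47.2 / 27.83 = 1.696 → use 2 bolts.

2 bolts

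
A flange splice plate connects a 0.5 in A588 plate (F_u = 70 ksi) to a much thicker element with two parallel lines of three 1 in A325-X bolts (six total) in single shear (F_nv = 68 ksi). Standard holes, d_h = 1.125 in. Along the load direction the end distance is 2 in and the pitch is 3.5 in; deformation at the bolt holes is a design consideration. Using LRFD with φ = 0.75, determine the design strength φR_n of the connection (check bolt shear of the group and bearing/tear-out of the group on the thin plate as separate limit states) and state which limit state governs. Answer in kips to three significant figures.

240 kips (bolt shear governs)

Bolt shear: A_b = π·1²/4 = 0.7854 in²; R_n = 68 × 0.7854 × 6 × 1 = 320.4 kips → 0.75 × 320.4 = 240 kips.
Bearing (1.2 l_c t F_u ≤ 2.4 d t F_u): upper limit = 2.4·1·0.5·70 = 84 kips.
  Edge l_c = 2 − 1.125/2 = 1.438 → r_n = 60.37 kips; interior l_c = 3.5 − 1.125 = 2.375 → r_n = 84 kips.
  R_n,bearing = 2·60.37 + 4·84 = 456.8 kips → 0.75 × 456.8 = 343 kips.
Bolt shear governs: 240 kips.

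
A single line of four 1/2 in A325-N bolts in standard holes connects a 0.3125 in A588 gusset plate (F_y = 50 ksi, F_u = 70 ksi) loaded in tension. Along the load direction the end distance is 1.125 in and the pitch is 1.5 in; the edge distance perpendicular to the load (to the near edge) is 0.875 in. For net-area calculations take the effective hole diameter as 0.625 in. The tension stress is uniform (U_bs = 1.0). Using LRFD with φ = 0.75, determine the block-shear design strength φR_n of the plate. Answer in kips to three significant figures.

Shear plane L_v = 1.125 + 3·1.5 = 5.625 in; A_gv = 5.625 × 0.3125 = 1.758 in².
A_nv = (5.625 − 3.5·0.625) × 0.3125 = 1.074 in².
A_nt = (0.875 − 0.5·0.625) × 0.3125 = 0.1758 in².
0.6 F_u A_nv = 45.12 kips; 0.6 F_y A_gv = 52.73 kips → shear rupture governs the shear term.
R_n = 45.12 + 1.0 × 70 × 0.1758 = 57.42 kips.
Design strength φR_n = 0.75 × 57.42 = 43.1 kips.

43.1 kips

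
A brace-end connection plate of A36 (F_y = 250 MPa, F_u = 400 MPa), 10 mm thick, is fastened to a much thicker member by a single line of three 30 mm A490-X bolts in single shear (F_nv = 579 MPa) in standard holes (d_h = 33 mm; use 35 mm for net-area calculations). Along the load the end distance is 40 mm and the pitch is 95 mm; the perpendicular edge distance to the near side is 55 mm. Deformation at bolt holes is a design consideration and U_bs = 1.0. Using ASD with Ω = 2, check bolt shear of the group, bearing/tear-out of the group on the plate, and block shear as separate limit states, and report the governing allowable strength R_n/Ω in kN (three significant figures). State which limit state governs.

246 kN (block shear governs)

Bolt shear: A_b = π·30²/4 = 706.9 mm²; R_n = 579 × 706.9 × 3 × 1 / 1000 = 1228 kN → 1228 / 2 = 614 kN.
Bearing: edge l_c = 23.5, r_n = 112.8 kN; interior l_c = 62, r_n = 288 kN; R_n = 112.8 + 2·288 = 688.8 kN → 344 kN.
Block shear: A_gv = 2300, A_nv = 1425, A_nt = 375 mm²; R_n = min(0.6F_uA_nv, 0.6F_yA_gv) + U_bs·F_u·A_nt = 492 kN → 246 kN.
Block shear governs: 246 kN.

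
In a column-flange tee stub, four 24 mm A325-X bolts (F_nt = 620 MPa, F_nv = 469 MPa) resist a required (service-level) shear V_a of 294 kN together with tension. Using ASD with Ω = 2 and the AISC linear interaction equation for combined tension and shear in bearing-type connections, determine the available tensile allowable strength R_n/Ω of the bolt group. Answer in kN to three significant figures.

A_b = π·24²/4 = 452.4 mm²; f_rv = 294 × 1000 / (4 × 452.4) = 162.5 MPa.
F'_nt = 1.3 F_nt − (Ω F_nt / F_nv) f_rv = 1.3·620 − (2·620/469)·162.5 = 376.4 MPa, capped at F_nt → F'_nt = 376.4 MPa.
R_n = F'_nt · A_b · n = 376.4 × 452.4 × 4 / 1000 = 681.2 kN.
Allowable strength R_n/Ω = 681.2 / 2 = 341 kN.

341 kN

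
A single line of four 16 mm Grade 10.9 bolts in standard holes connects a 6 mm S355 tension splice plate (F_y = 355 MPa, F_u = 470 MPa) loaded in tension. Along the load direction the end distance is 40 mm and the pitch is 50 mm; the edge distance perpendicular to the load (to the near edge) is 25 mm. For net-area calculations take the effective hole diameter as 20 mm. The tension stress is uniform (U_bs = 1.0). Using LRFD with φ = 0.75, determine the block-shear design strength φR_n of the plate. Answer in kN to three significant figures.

184 kN

Shear plane L_v = 40 + 3·50 = 190 mm; A_gv = 190 × 6 = 1140 mm².
A_nv = (190 − 3.5·20) × 6 = 720 mm².
A_nt = (25 − 0.5·20) × 6 = 90 mm².
0.6 F_u A_nv = 203 kN; 0.6 F_y A_gv = 242.8 kN → shear rupture governs the shear term.
R_n = 203 + 1.0 × 470 × 90 / 1000 = 245.3 kN.
Design strength φR_n = 0.75 × 245.3 = 184 kN.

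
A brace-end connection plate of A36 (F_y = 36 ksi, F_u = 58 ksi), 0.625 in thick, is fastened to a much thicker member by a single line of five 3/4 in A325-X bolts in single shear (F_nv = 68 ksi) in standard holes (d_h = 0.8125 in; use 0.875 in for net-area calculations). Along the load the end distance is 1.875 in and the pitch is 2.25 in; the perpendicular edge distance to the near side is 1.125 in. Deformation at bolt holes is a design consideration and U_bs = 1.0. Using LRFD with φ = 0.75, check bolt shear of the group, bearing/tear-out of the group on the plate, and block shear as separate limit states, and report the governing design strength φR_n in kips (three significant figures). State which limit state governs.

113 kips (bolt shear governs)

Bolt shear: A_b = π·0.75²/4 = 0.4418 in²; R_n = 68 × 0.4418 × 5 × 1 = 150.2 kips → 0.75 × 150.2 = 113 kips.
Bearing: edge l_c = 1.469, r_n = 63.89 kips; interior l_c = 1.438, r_n = 62.53 kips; R_n = 63.89 + 4·62.53 = 314 kips → 236 kips.
Block shear: A_gv = 6.797, A_nv = 4.336, A_nt = 0.4297 in²; R_n = min(0.6F_uA_nv, 0.6F_yA_gv) + U_bs·F_u·A_nt = 171.7 kips → 129 kips.
Bolt shear governs: 113 kips.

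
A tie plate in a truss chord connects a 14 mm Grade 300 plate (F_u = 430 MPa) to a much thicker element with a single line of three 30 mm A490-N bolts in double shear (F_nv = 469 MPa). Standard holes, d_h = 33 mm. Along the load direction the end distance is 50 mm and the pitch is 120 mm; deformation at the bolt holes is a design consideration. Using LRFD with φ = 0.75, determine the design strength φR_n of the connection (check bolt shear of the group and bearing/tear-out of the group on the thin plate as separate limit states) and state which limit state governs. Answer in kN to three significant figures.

Bolt shear: A_b = π·30²/4 = 706.9 mm²; R_n = 469 × 706.9 × 3 × 2 / 1000 = 1989 kN → 0.75 × 1989 = 1490 kN.
Bearing (1.2 l_c t F_u ≤ 2.4 d t F_u): upper limit = 2.4·30·14·430 / 1000 = 433.4 kN.
  Edge l_c = 50 − 33/2 = 33.5 → r_n = 242 kN; interior l_c = 120 − 33 = 87 → r_n = 433.4 kN.
  R_n,bearing = 1·242 + 2·433.4 = 1109 kN → 0.75 × 1109 = 832 kN.
Bearing governs: 832 kN.

832 kN (bearing governs)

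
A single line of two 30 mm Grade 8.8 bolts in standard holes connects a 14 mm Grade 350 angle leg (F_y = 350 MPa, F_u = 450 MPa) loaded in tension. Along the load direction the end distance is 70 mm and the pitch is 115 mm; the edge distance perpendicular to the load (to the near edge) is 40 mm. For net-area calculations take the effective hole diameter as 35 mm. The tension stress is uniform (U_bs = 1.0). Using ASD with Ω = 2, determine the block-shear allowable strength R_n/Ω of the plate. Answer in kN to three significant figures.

Shear plane L_v = 70 + 1·115 = 185 mm; A_gv = 185 × 14 = 2590 mm².
A_nv = (185 − 1.5·35) × 14 = 1855 mm².
A_nt = (40 − 0.5·35) × 14 = 315 mm².
0.6 F_u A_nv = 500.9 kN; 0.6 F_y A_gv = 543.9 kN → shear rupture governs the shear term.
R_n = 500.9 + 1.0 × 450 × 315 / 1000 = 642.6 kN.
Allowable strength R_n/Ω = 642.6 / 2 = 321 kN.

321 kN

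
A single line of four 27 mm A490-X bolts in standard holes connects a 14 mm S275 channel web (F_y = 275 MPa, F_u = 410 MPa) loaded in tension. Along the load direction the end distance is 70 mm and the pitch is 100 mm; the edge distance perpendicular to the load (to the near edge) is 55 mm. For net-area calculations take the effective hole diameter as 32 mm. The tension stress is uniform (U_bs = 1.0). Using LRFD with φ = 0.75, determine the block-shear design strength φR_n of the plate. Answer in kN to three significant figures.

Shear plane L_v = 70 + 3·100 = 370 mm; A_gv = 370 × 14 = 5180 mm².
A_nv = (370 − 3.5·32) × 14 = 3612 mm².
A_nt = (55 − 0.5·32) × 14 = 546 mm².
0.6 F_u A_nv = 888.6 kN; 0.6 F_y A_gv = 854.7 kN → shear yielding governs the shear term.
R_n = 854.7 + 1.0 × 410 × 546 / 1000 = 1079 kN.
Design strength φR_n = 0.75 × 1079 = 809 kN.

809 kN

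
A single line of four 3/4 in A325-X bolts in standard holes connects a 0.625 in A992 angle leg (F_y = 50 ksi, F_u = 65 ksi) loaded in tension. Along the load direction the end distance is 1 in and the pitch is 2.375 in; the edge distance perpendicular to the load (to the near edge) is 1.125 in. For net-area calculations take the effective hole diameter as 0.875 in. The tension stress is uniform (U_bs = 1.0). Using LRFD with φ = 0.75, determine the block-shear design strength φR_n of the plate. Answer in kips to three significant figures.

113 kips

Shear plane L_v = 1 + 3·2.375 = 8.125 in; A_gv = 8.125 × 0.625 = 5.078 in².
A_nv = (8.125 − 3.5·0.875) × 0.625 = 3.164 in².
A_nt = (1.125 − 0.5·0.875) × 0.625 = 0.4297 in².
0.6 F_u A_nv = 123.4 kips; 0.6 F_y A_gv = 152.3 kips → shear rupture governs the shear term.
R_n = 123.4 + 1.0 × 65 × 0.4297 = 151.3 kips.
Design strength φR_n = 0.75 × 151.3 = 113 kips.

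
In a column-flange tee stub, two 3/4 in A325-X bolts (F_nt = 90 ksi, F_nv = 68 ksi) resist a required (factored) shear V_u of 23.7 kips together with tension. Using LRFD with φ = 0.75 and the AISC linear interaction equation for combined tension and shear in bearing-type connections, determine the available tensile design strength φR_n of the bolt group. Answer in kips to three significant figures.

46.2 kips

A_b = π·0.75²/4 = 0.4418 in²; f_rv = 23.7 / (2 × 0.4418) = 26.82 ksi.
F'_nt = 1.3 F_nt − (F_nt / φF_nv) f_rv = 1.3·90 − (90/(0.75·68))·26.82 = 69.67 ksi, capped at F_nt → F'_nt = 69.67 ksi.
R_n = F'_nt · A_b · n = 69.67 × 0.4418 × 2 = 61.55 kips.
Design strength φR_n = 0.75 × 61.55 = 46.2 kips.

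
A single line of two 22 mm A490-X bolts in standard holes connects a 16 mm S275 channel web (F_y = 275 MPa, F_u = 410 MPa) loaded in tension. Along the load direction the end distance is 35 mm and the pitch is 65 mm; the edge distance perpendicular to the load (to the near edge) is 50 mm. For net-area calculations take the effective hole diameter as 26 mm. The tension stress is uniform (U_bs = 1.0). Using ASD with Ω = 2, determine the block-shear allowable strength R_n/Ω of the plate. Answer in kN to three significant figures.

241 kN

Shear plane L_v = 35 + 1·65 = 100 mm; A_gv = 100 × 16 = 1600 mm².
A_nv = (100 − 1.5·26) × 16 = 976 mm².
A_nt = (50 − 0.5·26) × 16 = 592 mm².
0.6 F_u A_nv = 240.1 kN; 0.6 F_y A_gv = 264 kN → shear rupture governs the shear term.
R_n = 240.1 + 1.0 × 410 × 592 / 1000 = 482.8 kN.
Allowable strength R_n/Ω = 482.8 / 2 = 241 kN.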